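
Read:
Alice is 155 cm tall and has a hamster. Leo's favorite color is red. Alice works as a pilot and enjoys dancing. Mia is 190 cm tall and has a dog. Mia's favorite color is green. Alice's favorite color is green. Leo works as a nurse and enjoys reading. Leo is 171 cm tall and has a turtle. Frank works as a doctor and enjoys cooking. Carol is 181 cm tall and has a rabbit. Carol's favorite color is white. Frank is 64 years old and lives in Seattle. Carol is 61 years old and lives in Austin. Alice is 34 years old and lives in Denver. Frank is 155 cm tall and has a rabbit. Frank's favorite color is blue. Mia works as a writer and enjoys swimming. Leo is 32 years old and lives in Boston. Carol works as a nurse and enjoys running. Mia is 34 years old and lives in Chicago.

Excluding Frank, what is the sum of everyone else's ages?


Sum (excluding Frank): 161

161


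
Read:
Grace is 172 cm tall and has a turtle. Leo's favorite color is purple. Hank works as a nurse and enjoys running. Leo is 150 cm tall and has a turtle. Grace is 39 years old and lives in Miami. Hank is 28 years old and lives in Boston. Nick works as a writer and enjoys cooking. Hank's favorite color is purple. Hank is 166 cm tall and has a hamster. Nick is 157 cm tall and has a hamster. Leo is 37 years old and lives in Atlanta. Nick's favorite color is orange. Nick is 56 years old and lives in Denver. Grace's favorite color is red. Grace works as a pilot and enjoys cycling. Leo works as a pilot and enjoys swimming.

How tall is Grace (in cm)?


Grace is 172 cm tall

172


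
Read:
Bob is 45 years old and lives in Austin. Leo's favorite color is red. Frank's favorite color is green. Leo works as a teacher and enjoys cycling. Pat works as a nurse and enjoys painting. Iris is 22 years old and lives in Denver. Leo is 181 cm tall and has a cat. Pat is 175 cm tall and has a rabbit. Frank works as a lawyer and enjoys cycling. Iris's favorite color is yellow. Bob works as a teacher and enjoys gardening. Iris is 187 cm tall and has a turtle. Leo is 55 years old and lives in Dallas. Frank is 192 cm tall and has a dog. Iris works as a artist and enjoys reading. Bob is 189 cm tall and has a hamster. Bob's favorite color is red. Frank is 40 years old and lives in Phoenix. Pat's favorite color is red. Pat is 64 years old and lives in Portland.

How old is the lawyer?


The lawyer is Frank, age 40

40


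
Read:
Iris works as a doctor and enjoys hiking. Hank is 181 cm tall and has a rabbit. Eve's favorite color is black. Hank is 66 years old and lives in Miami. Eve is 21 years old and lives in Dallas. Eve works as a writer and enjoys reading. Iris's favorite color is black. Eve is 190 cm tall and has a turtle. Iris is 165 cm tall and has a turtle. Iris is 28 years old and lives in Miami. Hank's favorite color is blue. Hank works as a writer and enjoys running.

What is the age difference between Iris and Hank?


|28 - 66| = 38

38


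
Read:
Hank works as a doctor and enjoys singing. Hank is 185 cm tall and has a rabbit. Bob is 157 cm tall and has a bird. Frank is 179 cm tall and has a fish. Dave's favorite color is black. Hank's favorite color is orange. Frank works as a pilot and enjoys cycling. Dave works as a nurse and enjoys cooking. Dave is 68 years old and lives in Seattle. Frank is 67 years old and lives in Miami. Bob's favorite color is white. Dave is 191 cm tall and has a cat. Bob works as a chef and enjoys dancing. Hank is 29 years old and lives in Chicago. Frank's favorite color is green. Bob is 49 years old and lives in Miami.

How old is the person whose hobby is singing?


Person with hobby=singing is Hank, age 29

29


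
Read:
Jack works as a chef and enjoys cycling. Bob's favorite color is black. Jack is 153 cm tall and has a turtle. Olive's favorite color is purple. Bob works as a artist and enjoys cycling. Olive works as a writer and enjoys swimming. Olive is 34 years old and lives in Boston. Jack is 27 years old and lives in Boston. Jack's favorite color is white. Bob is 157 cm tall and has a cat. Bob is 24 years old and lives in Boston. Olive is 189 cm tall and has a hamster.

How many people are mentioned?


People: Bob, Olive, Jack. Count = 3

3


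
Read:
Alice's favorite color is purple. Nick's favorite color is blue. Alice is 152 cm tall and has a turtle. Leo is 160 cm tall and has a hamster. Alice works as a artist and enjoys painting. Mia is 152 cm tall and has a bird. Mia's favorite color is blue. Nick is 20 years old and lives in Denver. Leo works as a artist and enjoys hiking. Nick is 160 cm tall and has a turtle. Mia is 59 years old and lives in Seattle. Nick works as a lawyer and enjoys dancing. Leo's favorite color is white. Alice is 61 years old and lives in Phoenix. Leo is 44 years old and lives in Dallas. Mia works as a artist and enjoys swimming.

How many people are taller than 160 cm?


Taller than 160: 0

0


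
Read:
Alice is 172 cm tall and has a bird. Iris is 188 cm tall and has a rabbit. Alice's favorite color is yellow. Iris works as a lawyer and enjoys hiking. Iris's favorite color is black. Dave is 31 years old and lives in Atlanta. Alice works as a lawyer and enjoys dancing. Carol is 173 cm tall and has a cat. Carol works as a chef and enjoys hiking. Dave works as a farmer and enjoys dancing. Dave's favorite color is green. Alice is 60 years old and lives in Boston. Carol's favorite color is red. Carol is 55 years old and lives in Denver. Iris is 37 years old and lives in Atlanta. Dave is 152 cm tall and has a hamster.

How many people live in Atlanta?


Count in Atlanta: 2

2


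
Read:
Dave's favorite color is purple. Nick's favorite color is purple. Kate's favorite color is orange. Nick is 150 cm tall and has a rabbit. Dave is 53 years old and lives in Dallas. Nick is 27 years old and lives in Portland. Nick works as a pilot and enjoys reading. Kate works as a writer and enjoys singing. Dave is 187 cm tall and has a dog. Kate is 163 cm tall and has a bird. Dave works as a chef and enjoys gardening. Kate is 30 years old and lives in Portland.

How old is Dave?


Dave is 53 years old

53


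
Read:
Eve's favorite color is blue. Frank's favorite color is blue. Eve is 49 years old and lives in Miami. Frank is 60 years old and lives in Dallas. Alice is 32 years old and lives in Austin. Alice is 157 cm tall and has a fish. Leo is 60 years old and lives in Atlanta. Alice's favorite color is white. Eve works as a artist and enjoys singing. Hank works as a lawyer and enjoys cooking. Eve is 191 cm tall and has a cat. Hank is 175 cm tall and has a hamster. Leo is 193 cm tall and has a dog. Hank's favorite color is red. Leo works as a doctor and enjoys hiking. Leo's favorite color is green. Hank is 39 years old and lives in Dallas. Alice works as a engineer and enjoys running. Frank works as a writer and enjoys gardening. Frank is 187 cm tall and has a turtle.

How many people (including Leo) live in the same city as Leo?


Leo lives in Atlanta. Count = 1

1


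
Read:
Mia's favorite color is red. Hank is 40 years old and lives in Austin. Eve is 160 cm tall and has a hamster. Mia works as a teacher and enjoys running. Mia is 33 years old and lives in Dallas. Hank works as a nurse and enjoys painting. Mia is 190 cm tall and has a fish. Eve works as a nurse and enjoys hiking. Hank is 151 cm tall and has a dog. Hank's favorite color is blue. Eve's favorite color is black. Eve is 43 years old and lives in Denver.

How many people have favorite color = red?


Count: 1

1


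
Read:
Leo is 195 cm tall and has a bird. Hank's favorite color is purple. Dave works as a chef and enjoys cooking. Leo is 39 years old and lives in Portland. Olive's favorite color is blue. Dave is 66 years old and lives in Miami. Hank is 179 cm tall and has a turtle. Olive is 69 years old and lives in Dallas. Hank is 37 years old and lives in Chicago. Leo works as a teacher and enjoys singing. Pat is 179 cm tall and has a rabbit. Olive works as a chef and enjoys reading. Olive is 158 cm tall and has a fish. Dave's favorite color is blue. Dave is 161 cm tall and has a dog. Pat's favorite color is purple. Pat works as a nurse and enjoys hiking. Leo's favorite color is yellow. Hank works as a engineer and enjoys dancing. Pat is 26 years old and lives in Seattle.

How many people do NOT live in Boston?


Not in Boston: 5

5


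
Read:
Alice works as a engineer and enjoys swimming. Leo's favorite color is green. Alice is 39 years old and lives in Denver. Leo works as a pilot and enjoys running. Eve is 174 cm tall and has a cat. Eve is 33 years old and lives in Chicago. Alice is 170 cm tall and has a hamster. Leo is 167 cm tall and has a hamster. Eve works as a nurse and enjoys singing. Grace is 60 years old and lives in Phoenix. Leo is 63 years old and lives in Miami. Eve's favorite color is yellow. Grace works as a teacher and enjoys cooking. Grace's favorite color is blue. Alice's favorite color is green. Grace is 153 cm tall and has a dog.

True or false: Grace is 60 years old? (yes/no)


Grace is actually 60. yes

yes


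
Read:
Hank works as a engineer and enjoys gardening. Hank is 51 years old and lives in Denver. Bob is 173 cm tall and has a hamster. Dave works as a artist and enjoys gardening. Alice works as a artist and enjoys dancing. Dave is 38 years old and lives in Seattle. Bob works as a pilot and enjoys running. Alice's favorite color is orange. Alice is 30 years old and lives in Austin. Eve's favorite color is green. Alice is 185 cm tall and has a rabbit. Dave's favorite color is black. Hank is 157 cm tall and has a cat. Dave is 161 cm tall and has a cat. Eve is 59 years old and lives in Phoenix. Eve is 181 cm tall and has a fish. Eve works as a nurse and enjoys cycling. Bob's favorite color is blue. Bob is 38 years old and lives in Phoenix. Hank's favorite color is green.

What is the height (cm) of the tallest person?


Tallest: Alice at 185 cm

185


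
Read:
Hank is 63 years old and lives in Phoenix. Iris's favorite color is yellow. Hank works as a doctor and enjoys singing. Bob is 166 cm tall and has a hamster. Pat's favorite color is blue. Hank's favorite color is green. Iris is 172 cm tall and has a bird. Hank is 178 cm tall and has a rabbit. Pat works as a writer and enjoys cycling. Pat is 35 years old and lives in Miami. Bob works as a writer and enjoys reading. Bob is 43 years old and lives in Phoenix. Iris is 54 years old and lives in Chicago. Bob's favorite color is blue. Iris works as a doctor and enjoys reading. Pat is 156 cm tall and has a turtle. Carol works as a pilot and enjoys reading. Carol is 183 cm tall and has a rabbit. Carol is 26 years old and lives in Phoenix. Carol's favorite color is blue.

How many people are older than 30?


Filter: 4

4


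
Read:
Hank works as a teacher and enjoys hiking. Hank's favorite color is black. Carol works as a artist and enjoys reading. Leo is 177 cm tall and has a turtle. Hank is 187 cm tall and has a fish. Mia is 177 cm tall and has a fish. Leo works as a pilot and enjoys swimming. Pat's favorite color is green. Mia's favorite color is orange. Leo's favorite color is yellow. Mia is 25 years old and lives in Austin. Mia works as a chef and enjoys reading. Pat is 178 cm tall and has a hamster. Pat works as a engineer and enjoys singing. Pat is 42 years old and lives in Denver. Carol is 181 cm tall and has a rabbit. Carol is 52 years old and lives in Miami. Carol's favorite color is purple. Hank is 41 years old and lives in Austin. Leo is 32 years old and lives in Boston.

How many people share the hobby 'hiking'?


Count: 1

1


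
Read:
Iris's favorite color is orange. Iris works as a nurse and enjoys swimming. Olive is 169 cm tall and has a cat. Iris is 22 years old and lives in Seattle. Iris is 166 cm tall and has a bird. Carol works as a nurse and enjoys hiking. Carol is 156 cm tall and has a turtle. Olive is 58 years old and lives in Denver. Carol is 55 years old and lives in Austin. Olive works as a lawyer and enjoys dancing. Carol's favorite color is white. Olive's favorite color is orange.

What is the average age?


Sum=135, n=3, avg=45

45


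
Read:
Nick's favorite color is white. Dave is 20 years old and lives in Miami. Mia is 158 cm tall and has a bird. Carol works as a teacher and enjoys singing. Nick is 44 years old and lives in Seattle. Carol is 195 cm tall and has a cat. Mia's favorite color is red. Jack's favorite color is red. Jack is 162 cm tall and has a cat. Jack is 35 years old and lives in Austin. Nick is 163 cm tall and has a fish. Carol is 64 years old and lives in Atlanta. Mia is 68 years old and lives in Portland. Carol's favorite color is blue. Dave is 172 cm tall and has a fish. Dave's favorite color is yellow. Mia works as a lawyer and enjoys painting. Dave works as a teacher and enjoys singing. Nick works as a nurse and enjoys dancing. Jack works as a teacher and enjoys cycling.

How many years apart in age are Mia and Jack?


68 vs 35, diff = 33

33


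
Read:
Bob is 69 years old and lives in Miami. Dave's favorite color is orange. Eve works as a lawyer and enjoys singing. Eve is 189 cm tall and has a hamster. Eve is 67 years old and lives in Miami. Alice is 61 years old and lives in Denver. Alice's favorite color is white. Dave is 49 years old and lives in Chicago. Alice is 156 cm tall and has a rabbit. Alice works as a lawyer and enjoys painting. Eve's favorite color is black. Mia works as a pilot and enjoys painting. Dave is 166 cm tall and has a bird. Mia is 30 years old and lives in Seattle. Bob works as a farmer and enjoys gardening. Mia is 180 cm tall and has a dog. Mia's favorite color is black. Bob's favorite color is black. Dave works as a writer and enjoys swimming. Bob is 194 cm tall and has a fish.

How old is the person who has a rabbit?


Person with rabbit is Alice, age 61

61


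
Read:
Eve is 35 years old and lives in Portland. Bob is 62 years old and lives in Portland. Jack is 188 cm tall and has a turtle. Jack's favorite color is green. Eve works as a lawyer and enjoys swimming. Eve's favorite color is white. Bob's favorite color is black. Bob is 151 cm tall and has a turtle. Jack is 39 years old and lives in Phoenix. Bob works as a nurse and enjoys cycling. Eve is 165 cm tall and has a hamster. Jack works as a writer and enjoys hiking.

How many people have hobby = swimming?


Count: 1

1


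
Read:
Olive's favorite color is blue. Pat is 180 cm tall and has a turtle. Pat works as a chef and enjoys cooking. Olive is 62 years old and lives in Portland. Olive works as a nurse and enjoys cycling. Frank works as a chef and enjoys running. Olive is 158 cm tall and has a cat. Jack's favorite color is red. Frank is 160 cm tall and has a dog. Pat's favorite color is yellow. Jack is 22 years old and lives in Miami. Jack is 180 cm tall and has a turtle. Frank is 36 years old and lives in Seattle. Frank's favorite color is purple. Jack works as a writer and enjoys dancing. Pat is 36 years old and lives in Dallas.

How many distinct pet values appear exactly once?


Unique pet values: 2

2


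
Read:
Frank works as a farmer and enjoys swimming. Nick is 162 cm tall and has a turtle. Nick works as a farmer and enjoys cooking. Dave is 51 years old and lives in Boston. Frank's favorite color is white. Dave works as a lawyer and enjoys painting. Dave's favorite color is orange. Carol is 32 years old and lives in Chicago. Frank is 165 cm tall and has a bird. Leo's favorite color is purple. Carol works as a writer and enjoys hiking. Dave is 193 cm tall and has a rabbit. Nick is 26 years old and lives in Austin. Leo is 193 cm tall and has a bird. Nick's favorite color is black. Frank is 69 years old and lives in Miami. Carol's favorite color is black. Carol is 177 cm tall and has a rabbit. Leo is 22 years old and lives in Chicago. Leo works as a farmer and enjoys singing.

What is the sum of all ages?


69+22+51+32+26 = 200

200


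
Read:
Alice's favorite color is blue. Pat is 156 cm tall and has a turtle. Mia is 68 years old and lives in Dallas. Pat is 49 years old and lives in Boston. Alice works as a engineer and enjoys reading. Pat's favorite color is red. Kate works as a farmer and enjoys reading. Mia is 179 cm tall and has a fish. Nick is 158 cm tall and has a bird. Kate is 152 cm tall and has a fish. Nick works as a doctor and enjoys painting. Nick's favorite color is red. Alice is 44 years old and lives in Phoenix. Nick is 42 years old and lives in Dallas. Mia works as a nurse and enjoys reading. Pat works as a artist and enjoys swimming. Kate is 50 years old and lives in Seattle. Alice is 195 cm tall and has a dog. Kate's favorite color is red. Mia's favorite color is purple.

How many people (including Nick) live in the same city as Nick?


Nick lives in Dallas. Count = 2

2


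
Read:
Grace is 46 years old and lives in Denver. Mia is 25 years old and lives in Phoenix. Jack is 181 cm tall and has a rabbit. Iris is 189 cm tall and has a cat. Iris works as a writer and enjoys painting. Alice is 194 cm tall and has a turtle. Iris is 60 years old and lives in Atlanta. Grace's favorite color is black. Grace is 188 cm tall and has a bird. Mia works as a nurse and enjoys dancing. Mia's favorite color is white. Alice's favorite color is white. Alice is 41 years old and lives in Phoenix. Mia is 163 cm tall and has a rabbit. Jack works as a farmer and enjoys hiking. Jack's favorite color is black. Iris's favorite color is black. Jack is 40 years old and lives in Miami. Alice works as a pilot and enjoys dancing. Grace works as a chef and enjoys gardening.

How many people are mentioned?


People: Grace, Jack, Iris, Alice, Mia. Count = 5

5


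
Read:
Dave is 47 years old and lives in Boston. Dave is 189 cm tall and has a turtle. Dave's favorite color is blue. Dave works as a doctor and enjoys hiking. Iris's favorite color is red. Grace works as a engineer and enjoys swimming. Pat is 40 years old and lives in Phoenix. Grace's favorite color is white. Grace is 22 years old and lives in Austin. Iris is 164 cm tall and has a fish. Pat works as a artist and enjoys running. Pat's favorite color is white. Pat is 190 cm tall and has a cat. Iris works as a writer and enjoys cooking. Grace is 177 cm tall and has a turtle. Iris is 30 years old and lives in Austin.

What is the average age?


Sum=139, n=4, avg=34.75

34.75


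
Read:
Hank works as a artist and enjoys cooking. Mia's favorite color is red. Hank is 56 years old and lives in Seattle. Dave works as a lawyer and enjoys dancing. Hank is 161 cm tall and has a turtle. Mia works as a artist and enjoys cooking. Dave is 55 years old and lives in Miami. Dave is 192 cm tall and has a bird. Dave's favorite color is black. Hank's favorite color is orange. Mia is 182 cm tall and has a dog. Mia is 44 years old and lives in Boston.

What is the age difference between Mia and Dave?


|44 - 55| = 11

11


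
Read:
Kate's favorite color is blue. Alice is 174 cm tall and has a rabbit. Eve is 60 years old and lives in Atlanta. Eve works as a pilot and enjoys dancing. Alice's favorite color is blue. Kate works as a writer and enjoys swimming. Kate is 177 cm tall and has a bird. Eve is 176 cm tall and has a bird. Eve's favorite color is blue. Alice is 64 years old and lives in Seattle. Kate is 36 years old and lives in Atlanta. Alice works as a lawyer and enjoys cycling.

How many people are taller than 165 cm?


Taller than 165: 3

3


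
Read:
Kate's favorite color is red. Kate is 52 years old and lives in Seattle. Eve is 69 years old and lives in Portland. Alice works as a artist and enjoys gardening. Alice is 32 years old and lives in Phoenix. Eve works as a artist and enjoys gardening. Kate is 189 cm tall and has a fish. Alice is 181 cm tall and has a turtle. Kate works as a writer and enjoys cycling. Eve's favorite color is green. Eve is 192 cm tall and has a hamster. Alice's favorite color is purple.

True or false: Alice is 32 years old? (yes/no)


Alice is actually 32. yes

yes


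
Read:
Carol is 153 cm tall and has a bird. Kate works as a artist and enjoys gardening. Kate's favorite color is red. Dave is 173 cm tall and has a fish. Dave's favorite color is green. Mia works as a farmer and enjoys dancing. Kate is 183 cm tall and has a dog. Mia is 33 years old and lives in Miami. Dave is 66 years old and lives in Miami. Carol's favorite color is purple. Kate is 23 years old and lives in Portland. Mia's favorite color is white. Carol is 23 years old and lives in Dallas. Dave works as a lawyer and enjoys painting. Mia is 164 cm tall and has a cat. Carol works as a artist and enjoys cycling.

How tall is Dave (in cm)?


Dave is 173 cm tall

173


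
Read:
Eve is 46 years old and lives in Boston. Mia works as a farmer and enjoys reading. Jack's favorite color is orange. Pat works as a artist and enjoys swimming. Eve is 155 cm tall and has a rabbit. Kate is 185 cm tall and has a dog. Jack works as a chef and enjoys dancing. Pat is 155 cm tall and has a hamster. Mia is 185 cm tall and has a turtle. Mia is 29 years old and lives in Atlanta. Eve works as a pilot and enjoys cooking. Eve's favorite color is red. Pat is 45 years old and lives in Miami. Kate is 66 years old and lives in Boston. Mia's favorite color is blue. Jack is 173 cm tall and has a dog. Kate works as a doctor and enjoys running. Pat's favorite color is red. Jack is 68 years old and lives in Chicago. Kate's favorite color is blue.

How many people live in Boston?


Count in Boston: 2

2


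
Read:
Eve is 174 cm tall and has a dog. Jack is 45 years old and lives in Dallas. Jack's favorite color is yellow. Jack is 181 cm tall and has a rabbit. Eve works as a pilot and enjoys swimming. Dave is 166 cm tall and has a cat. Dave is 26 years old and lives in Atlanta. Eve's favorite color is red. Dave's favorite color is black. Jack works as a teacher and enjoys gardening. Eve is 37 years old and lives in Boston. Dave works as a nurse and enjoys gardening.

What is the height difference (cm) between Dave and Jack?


|166 - 181| = 15

15


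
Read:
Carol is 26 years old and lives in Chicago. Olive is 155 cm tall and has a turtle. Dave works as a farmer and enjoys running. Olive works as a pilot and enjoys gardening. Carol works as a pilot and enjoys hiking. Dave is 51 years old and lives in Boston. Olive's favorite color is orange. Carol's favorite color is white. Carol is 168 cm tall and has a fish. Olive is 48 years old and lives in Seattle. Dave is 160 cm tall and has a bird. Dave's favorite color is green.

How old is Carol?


Carol is 26 years old

26


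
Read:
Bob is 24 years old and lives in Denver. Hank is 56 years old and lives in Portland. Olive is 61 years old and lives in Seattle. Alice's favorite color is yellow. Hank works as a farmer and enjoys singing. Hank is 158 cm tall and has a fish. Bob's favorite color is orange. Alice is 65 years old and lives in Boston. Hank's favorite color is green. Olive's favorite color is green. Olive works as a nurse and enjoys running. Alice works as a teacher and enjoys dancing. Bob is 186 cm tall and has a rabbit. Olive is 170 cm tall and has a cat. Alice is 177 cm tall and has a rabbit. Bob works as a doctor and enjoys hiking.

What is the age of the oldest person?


Oldest: Alice at 65

65


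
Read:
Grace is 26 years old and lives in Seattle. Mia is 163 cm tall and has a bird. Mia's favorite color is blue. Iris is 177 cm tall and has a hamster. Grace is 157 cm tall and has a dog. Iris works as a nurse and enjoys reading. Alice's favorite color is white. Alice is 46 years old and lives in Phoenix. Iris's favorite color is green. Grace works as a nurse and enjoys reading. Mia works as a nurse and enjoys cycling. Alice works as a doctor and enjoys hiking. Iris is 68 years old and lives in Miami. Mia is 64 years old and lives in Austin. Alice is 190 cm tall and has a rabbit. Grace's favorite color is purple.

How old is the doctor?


The doctor is Alice, age 46

46


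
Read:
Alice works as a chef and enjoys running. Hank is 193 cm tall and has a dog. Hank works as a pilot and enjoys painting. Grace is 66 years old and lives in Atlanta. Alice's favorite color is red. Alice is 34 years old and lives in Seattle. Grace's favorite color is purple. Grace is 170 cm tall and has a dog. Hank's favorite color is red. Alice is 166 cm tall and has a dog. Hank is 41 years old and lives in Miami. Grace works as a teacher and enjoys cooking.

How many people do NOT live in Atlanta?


Not in Atlanta: 2

2


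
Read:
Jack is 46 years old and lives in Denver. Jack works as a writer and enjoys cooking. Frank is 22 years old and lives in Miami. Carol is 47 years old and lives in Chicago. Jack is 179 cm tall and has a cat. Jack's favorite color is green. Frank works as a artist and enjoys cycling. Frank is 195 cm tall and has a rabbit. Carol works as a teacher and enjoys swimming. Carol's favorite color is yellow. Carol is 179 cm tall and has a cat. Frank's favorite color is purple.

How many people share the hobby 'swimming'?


Count: 1

1


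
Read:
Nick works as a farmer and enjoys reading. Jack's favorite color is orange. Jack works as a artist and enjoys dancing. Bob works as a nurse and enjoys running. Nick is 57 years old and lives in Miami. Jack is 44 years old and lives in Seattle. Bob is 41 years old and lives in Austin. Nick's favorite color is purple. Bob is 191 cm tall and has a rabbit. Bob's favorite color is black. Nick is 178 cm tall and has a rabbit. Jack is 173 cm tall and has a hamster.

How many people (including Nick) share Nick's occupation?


Nick is a farmer. Count = 1

1


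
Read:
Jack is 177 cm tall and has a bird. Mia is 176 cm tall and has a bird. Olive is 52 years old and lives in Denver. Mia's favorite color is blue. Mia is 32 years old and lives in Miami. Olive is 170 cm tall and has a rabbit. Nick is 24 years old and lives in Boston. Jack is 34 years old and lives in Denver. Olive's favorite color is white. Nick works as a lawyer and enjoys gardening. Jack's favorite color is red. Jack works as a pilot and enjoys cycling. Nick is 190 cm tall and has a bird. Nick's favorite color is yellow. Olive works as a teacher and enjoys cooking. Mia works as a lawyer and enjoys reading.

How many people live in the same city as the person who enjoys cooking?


Person with hobby cooking is Olive, city Denver. Count = 2

2


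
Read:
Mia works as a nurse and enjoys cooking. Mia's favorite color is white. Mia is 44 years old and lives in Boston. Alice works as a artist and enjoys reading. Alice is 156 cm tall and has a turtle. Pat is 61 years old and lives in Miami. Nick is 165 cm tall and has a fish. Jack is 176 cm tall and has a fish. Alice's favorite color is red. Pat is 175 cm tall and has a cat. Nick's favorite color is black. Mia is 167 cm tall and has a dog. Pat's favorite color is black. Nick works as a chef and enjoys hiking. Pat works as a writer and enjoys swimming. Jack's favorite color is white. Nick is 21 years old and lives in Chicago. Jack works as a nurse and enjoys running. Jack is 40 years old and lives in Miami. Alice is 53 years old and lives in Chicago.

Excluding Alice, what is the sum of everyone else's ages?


Sum (excluding Alice): 166

166


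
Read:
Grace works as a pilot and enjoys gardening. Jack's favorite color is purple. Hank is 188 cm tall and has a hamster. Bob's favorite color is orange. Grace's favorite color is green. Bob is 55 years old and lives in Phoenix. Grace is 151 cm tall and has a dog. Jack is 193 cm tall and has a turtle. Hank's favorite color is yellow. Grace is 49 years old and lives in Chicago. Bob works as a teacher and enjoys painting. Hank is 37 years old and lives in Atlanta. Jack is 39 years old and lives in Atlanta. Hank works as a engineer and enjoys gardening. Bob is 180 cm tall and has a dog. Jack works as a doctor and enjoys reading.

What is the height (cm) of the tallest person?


Tallest: Jack at 193 cm

193


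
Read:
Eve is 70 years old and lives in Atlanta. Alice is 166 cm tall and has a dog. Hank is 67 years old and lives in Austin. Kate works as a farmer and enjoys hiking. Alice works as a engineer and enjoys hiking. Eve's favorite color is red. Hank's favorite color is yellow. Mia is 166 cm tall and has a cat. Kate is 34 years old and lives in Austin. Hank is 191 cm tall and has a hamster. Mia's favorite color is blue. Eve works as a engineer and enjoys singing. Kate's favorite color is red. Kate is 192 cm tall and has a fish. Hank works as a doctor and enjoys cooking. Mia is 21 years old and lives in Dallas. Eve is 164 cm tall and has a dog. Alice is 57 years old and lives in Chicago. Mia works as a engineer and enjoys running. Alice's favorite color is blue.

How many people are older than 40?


Filter: 3

3


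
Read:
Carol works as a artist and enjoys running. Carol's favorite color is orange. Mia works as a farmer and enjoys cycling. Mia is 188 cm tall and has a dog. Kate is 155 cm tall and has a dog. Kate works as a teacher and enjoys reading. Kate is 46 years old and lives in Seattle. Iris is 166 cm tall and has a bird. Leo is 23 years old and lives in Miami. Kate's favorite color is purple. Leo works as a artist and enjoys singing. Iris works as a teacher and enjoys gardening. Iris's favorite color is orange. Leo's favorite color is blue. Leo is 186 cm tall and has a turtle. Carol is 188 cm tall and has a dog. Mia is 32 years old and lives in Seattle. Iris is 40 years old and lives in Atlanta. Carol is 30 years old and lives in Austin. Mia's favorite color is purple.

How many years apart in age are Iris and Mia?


40 vs 32, diff = 8

8


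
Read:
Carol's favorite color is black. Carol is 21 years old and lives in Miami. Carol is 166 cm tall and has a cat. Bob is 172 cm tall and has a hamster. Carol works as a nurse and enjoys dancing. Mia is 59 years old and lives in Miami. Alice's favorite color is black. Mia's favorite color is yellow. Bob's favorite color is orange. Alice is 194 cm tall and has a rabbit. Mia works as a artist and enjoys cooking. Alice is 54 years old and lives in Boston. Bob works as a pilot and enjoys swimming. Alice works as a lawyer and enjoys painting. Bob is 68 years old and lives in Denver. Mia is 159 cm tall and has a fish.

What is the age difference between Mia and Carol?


|59 - 21| = 38

38


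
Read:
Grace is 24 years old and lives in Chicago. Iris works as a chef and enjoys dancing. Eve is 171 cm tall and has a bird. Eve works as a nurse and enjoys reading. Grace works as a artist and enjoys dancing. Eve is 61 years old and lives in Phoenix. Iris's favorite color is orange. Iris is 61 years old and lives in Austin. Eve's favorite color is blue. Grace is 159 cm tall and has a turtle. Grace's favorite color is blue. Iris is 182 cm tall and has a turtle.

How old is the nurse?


The nurse is Eve, age 61

61


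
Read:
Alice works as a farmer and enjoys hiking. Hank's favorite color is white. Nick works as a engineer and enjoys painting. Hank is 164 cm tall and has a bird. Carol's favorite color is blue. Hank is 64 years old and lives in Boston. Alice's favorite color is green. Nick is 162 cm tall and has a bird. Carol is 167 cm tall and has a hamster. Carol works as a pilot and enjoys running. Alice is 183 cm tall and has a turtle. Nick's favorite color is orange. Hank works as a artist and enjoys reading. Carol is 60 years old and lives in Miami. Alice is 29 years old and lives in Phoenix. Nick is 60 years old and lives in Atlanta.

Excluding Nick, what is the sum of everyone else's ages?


Sum (excluding Nick): 153

153


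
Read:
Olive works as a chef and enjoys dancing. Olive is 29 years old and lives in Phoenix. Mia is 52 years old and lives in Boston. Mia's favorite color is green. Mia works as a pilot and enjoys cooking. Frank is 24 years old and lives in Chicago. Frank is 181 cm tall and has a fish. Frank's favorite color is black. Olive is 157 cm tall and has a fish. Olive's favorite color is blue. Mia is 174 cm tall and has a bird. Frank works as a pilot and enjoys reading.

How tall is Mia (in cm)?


Mia is 174 cm tall

174


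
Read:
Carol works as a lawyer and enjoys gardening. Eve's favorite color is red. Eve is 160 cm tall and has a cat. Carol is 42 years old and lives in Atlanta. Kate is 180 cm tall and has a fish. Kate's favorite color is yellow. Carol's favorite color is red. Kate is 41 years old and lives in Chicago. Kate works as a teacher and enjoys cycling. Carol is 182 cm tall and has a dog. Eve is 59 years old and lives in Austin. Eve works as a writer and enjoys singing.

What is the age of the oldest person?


Oldest: Eve at 59

59


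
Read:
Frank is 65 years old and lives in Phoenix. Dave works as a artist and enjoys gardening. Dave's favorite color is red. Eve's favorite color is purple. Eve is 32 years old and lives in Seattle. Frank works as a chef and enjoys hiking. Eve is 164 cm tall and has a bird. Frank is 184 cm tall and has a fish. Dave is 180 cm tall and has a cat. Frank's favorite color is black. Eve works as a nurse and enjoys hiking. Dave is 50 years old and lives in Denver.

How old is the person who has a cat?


Person with cat is Dave, age 50

50


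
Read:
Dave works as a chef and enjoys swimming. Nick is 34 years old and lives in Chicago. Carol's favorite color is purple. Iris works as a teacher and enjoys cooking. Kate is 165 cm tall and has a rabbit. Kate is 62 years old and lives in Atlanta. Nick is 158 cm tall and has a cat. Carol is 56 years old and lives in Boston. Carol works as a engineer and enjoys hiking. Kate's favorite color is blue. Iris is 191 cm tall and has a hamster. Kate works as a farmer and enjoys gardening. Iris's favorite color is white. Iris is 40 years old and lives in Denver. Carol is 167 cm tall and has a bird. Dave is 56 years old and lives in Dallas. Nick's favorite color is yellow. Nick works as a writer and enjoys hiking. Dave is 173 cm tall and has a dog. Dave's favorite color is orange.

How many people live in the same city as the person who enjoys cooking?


Person with hobby cooking is Iris, city Denver. Count = 1

1


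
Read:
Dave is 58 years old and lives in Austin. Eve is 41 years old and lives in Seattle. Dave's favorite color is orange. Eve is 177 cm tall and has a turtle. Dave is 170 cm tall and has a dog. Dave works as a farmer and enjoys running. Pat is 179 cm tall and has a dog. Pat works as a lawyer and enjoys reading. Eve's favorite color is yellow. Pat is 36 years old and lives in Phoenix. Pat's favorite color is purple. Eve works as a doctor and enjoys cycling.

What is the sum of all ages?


58+41+36 = 135

135


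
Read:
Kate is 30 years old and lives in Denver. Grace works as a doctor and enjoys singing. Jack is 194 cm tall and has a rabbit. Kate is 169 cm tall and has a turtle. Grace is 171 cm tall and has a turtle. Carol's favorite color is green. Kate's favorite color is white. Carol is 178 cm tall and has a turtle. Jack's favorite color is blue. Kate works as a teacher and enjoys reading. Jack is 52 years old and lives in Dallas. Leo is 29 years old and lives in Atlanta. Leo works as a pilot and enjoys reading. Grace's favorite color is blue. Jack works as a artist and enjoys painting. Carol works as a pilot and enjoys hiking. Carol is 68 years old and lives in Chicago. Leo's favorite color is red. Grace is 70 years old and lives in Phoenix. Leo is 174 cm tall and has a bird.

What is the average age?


Sum=249, n=5, avg=49.8

49.8


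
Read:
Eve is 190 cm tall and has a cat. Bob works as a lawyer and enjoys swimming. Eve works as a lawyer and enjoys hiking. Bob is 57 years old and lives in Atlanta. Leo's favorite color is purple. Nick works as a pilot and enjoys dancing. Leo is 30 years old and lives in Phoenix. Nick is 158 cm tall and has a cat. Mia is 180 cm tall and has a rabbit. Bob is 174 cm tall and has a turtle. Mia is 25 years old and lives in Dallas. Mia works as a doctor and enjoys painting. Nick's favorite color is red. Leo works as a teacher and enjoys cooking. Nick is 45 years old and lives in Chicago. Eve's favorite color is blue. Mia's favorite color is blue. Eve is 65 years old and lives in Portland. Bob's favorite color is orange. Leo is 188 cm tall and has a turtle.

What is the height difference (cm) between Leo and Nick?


|188 - 158| = 30

30


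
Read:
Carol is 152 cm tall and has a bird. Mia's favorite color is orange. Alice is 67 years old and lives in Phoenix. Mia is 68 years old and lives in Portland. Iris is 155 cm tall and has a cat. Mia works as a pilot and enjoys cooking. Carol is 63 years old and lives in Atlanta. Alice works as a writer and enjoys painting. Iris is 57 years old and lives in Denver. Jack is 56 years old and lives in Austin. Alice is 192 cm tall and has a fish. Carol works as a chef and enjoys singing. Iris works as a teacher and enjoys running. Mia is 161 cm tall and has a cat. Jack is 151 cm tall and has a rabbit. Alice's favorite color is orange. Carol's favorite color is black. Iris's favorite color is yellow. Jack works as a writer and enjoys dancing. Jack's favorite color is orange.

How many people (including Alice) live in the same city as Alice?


Alice lives in Phoenix. Count = 1

1


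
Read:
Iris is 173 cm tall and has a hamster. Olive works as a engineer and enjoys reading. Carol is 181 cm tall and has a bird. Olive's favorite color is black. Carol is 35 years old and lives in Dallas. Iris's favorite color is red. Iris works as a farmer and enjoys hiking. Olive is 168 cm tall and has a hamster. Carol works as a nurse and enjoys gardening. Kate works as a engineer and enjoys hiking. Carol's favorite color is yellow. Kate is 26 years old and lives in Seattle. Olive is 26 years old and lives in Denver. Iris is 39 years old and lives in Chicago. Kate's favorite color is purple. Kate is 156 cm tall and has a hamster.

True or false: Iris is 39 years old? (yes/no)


Iris is actually 39. yes

yes


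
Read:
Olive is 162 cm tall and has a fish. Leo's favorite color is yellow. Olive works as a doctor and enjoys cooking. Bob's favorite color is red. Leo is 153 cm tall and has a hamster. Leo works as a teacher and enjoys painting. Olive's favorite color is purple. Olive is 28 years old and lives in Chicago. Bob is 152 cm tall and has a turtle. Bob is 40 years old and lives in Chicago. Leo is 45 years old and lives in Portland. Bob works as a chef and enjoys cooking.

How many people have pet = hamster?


Count: 1

1


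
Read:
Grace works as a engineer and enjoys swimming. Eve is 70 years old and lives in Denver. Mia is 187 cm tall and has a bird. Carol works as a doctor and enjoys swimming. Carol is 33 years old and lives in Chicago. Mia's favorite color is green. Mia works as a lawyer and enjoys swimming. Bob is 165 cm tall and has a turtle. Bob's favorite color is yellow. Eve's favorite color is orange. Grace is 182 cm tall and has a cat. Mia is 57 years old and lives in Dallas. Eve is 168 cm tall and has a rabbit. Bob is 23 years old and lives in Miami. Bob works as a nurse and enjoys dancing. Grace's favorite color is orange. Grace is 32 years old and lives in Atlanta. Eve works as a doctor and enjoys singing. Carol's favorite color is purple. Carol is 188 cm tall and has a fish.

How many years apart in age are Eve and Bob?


70 vs 23, diff = 47

47


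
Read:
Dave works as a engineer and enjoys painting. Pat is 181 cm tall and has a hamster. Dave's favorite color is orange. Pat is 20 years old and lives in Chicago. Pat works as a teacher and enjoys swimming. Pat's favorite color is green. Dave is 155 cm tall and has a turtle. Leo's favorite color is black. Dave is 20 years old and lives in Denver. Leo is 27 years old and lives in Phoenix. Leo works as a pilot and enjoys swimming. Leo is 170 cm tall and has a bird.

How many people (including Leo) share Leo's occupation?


Leo is a pilot. Count = 1

1


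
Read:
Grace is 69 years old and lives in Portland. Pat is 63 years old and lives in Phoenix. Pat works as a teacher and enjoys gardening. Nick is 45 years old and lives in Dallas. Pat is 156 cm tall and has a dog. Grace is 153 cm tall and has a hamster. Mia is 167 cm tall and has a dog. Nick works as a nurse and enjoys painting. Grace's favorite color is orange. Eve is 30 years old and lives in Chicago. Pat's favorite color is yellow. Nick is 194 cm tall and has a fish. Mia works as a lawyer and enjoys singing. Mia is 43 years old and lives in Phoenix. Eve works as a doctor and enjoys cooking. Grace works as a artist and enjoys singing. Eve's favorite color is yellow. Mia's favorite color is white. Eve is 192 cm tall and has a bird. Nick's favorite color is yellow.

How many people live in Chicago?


Count in Chicago: 1

1
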